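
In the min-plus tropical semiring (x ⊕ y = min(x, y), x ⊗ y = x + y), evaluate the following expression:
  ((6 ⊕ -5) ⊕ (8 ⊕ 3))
((6 ⊕ -5) ⊕ (8 ⊕ 3)) = -5

Expand innermost to outermost. Recall ⊕ takes the minimum of its arguments and ⊗ takes their sum. Working out the expression ((6 ⊕ -5) ⊕ (8 ⊕ 3)) gives -5.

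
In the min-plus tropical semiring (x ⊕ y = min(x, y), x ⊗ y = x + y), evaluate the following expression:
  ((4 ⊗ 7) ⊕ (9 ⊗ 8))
((4 ⊗ 7) ⊕ (9 ⊗ 8)) = 11

Expand innermost to outermost. Recall ⊕ takes the minimum of its arguments and ⊗ takes their sum. Working out the expression ((4 ⊗ 7) ⊕ (9 ⊗ 8)) gives 11.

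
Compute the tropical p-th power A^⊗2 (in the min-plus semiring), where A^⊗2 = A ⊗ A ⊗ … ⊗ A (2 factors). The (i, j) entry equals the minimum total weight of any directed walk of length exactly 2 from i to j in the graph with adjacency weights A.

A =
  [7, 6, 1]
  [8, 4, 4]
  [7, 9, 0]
A^⊗2 =
  [8, 10, 1]
  [11, 8, 4]
  [7, 9, 0]

Each entry (A^⊗2)_ij equals the minimum over all length-2 walks i = v_0 → v_1 → … → v_2 = j of Σ_t A[v_t][v_{t+1}]. For example, for (i, j) = (0, 2) we minimise over 3 possible intermediate vertex sequences; the minimum is 1, attained along the walk 0 → 2 → 2.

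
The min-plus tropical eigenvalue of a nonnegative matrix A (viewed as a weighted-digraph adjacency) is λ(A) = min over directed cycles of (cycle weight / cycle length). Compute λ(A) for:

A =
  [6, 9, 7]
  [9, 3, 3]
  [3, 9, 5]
λ(A) = 3

Enumerate directed cycles and compute their means (weight / length). Sample:
  cycle 0 → 0: weight = 6, length = 1, mean = 6/1 ≈ 6.000
  cycle 1 → 1: weight = 3, length = 1, mean = 3/1 ≈ 3.000
  cycle 2 → 2: weight = 5, length = 1, mean = 5/1 ≈ 5.000
  cycle 0 → 1 → 0: weight = 18, length = 2, mean = 18/2 ≈ 9.000
  cycle 0 → 2 → 0: weight = 10, length = 2, mean = 10/2 ≈ 5.000
  cycle 1 → 0 → 1: weight = 18, length = 2, mean = 18/2 ≈ 9.000
Minimum mean = 3.000, attained e.g. along the cycle 1 → 1 with weight 3 and length 1. So λ(A) = 3/1 = 3.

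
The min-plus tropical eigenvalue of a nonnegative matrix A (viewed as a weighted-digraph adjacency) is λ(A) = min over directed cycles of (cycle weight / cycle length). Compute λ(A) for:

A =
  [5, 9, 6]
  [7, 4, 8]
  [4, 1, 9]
λ(A) = 4

Enumerate directed cycles and compute their means (weight / length). Sample:
  cycle 0 → 0: weight = 5, length = 1, mean = 5/1 ≈ 5.000
  cycle 1 → 1: weight = 4, length = 1, mean = 4/1 ≈ 4.000
  cycle 2 → 2: weight = 9, length = 1, mean = 9/1 ≈ 9.000
  cycle 0 → 1 → 0: weight = 16, length = 2, mean = 16/2 ≈ 8.000
  cycle 0 → 2 → 0: weight = 10, length = 2, mean = 10/2 ≈ 5.000
  cycle 1 → 0 → 1: weight = 16, length = 2, mean = 16/2 ≈ 8.000
Minimum mean = 4.000, attained e.g. along the cycle 1 → 1 with weight 4 and length 1. So λ(A) = 4/1 = 4.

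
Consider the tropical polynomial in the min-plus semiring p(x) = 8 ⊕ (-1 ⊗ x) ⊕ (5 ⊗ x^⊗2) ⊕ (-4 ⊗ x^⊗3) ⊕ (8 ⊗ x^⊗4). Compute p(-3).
p(-3) = -13

A tropical monomial a ⊗ x^⊗i evaluates to a + i · x. Evaluating each term at x = -3:
  Term 0 contributes 8 + 0 · -3 = 8
  Term 1 contributes -1 + 1 · -3 = -4
  Term 2 contributes 5 + 2 · -3 = -1
  Term 3 contributes -4 + 3 · -3 = -13
  Term 4 contributes 8 + 4 · -3 = -4
p(-3) = ⊕ of these = min[8, -4, -1, -13, -4] = -13.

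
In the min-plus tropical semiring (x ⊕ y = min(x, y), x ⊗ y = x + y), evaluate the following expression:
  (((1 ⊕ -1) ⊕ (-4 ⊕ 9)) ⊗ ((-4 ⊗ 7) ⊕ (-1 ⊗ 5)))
(((1 ⊕ -1) ⊕ (-4 ⊕ 9)) ⊗ ((-4 ⊗ 7) ⊕ (-1 ⊗ 5))) = -1

Expand innermost to outermost. Recall ⊕ takes the minimum of its arguments and ⊗ takes their sum. Working out the expression (((1 ⊕ -1) ⊕ (-4 ⊕ 9)) ⊗ ((-4 ⊗ 7) ⊕ (-1 ⊗ 5))) gives -1.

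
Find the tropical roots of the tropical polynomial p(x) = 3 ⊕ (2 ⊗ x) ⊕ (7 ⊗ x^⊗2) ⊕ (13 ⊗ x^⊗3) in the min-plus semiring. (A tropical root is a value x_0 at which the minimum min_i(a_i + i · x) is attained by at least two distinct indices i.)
Roots: {-6, -5, 1}

Each tropical root is a break point of the lower envelope of the lines y = a_i + i · x (there are 4 lines, with slopes 0, 1, ..., 3). Only the lines that attain the minimum somewhere contribute to roots; other lines are dominated. Here the surviving (envelope) indices are i = 3, i = 2, i = 1, i = 0.
Intersections between consecutive envelope lines give the roots: for adjacent envelope indices i < j the intersection is x = (a_i − a_j) / (j − i). Reading off the sorted break points: {-6, -5, 1}.
Verification: at each break x_0, at least two indices attain the minimum of min_i(a_i + i · x_0).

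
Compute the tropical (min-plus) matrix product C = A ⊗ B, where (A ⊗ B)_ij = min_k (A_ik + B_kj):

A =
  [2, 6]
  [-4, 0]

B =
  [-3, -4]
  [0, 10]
A ⊗ B =
  [-1, -2]
  [-7, -8]

Apply the min-plus product entry-by-entry:
  C[0][0] = min over k of (A[0][0] + B[0][0] = 2 + -3 = -1, A[0][1] + B[1][0] = 6 + 0 = 6) = -1 (attained at k = 0)
  C[0][1] = min over k of (A[0][0] + B[0][1] = 2 + -4 = -2, A[0][1] + B[1][1] = 6 + 10 = 16) = -2 (attained at k = 0)
  C[1][0] = min over k of (A[1][0] + B[0][0] = -4 + -3 = -7, A[1][1] + B[1][0] = 0 + 0 = 0) = -7 (attained at k = 0)
  C[1][1] = min over k of (A[1][0] + B[0][1] = -4 + -4 = -8, A[1][1] + B[1][1] = 0 + 10 = 10) = -8 (attained at k = 0)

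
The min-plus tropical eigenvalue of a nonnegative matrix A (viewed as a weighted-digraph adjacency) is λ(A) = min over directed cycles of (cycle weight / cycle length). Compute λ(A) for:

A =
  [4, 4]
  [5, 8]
λ(A) = 4

Enumerate directed cycles and compute their means (weight / length). Sample:
  cycle 0 → 0: weight = 4, length = 1, mean = 4/1 ≈ 4.000
  cycle 1 → 1: weight = 8, length = 1, mean = 8/1 ≈ 8.000
  cycle 0 → 1 → 0: weight = 9, length = 2, mean = 9/2 ≈ 4.500
  cycle 1 → 0 → 1: weight = 9, length = 2, mean = 9/2 ≈ 4.500
Minimum mean = 4.000, attained e.g. along the cycle 0 → 0 with weight 4 and length 1. So λ(A) = 4/1 = 4.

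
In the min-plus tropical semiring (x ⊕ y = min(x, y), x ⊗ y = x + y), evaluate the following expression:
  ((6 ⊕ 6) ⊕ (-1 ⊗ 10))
((6 ⊕ 6) ⊕ (-1 ⊗ 10)) = 6

Expand innermost to outermost. Recall ⊕ takes the minimum of its arguments and ⊗ takes their sum. Working out the expression ((6 ⊕ 6) ⊕ (-1 ⊗ 10)) gives 6.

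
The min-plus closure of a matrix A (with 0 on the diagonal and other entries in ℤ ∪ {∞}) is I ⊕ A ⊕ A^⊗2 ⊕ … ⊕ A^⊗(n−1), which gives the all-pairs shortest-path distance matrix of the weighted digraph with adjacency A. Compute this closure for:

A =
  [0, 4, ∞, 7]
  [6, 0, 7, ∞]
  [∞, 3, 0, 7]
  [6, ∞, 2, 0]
Closure =
  [0, 4, 9, 7]
  [6, 0, 7, 13]
  [9, 3, 0, 7]
  [6, 5, 2, 0]

This is the Floyd-Warshall all-pairs shortest-path computation. For each intermediate vertex k = 0, 1, …, 3, update dist[i][j] ← min(dist[i][j], dist[i][k] + dist[k][j]). The final matrix gives, for each (i, j), the minimum total weight of any directed path from i to j (possibly empty when i = j).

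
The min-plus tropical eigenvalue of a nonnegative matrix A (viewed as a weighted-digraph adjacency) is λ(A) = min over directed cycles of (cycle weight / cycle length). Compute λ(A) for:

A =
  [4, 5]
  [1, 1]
λ(A) = 1

Enumerate directed cycles and compute their means (weight / length). Sample:
  cycle 0 → 0: weight = 4, length = 1, mean = 4/1 ≈ 4.000
  cycle 1 → 1: weight = 1, length = 1, mean = 1/1 ≈ 1.000
  cycle 0 → 1 → 0: weight = 6, length = 2, mean = 6/2 ≈ 3.000
  cycle 1 → 0 → 1: weight = 6, length = 2, mean = 6/2 ≈ 3.000
Minimum mean = 1.000, attained e.g. along the cycle 1 → 1 with weight 1 and length 1. So λ(A) = 1/1 = 1.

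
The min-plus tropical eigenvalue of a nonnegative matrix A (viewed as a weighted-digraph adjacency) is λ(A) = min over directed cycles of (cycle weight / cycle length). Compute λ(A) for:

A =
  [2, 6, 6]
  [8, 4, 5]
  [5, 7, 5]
λ(A) = 2

Enumerate directed cycles and compute their means (weight / length). Sample:
  cycle 0 → 0: weight = 2, length = 1, mean = 2/1 ≈ 2.000
  cycle 1 → 1: weight = 4, length = 1, mean = 4/1 ≈ 4.000
  cycle 2 → 2: weight = 5, length = 1, mean = 5/1 ≈ 5.000
  cycle 0 → 1 → 0: weight = 14, length = 2, mean = 14/2 ≈ 7.000
  cycle 0 → 2 → 0: weight = 11, length = 2, mean = 11/2 ≈ 5.500
  cycle 1 → 0 → 1: weight = 14, length = 2, mean = 14/2 ≈ 7.000
Minimum mean = 2.000, attained e.g. along the cycle 0 → 0 with weight 2 and length 1. So λ(A) = 2/1 = 2.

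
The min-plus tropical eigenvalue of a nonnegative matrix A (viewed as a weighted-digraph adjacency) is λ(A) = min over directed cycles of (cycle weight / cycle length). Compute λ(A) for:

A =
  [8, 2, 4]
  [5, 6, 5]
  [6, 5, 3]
λ(A) = 3

Enumerate directed cycles and compute their means (weight / length). Sample:
  cycle 0 → 0: weight = 8, length = 1, mean = 8/1 ≈ 8.000
  cycle 1 → 1: weight = 6, length = 1, mean = 6/1 ≈ 6.000
  cycle 2 → 2: weight = 3, length = 1, mean = 3/1 ≈ 3.000
  cycle 0 → 1 → 0: weight = 7, length = 2, mean = 7/2 ≈ 3.500
  cycle 0 → 2 → 0: weight = 10, length = 2, mean = 10/2 ≈ 5.000
  cycle 1 → 0 → 1: weight = 7, length = 2, mean = 7/2 ≈ 3.500
Minimum mean = 3.000, attained e.g. along the cycle 2 → 2 with weight 3 and length 1. So λ(A) = 3/1 = 3.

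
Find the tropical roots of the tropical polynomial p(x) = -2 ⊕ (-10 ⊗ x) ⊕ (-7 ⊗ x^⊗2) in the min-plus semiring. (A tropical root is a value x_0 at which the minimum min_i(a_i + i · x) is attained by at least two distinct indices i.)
Roots: {-3, 8}

Each tropical root is a break point of the lower envelope of the lines y = a_i + i · x (there are 3 lines, with slopes 0, 1, ..., 2). Only the lines that attain the minimum somewhere contribute to roots; other lines are dominated. Here the surviving (envelope) indices are i = 2, i = 1, i = 0.
Intersections between consecutive envelope lines give the roots: for adjacent envelope indices i < j the intersection is x = (a_i − a_j) / (j − i). Reading off the sorted break points: {-3, 8}.
Verification: at each break x_0, at least two indices attain the minimum of min_i(a_i + i · x_0).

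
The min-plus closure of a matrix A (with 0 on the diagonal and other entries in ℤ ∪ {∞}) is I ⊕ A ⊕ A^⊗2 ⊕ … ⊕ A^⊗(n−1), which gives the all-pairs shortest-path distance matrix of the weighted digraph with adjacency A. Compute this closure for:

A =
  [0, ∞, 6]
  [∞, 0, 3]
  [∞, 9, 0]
Closure =
  [0, 15, 6]
  [∞, 0, 3]
  [∞, 9, 0]

This is the Floyd-Warshall all-pairs shortest-path computation. For each intermediate vertex k = 0, 1, …, 2, update dist[i][j] ← min(dist[i][j], dist[i][k] + dist[k][j]). The final matrix gives, for each (i, j), the minimum total weight of any directed path from i to j (possibly empty when i = j).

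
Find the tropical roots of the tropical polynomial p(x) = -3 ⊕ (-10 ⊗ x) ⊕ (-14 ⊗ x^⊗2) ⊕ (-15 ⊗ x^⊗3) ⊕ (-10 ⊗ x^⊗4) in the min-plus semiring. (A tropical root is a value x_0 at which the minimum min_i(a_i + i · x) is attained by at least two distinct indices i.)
Roots: {-5, 1, 4, 7}

Each tropical root is a break point of the lower envelope of the lines y = a_i + i · x (there are 5 lines, with slopes 0, 1, ..., 4). Only the lines that attain the minimum somewhere contribute to roots; other lines are dominated. Here the surviving (envelope) indices are i = 4, i = 3, i = 2, i = 1, i = 0.
Intersections between consecutive envelope lines give the roots: for adjacent envelope indices i < j the intersection is x = (a_i − a_j) / (j − i). Reading off the sorted break points: {-5, 1, 4, 7}.
Verification: at each break x_0, at least two indices attain the minimum of min_i(a_i + i · x_0).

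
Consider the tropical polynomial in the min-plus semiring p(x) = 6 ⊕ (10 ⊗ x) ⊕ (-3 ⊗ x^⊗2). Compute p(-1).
p(-1) = -5

A tropical monomial a ⊗ x^⊗i evaluates to a + i · x. Evaluating each term at x = -1:
  Term 0 contributes 6 + 0 · -1 = 6
  Term 1 contributes 10 + 1 · -1 = 9
  Term 2 contributes -3 + 2 · -1 = -5
p(-1) = ⊕ of these = min[6, 9, -5] = -5.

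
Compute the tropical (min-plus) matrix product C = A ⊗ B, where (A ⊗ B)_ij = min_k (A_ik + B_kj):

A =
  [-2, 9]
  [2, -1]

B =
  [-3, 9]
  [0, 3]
A ⊗ B =
  [-5, 7]
  [-1, 2]

Apply the min-plus product entry-by-entry:
  C[0][0] = min over k of (A[0][0] + B[0][0] = -2 + -3 = -5, A[0][1] + B[1][0] = 9 + 0 = 9) = -5 (attained at k = 0)
  C[0][1] = min over k of (A[0][0] + B[0][1] = -2 + 9 = 7, A[0][1] + B[1][1] = 9 + 3 = 12) = 7 (attained at k = 0)
  C[1][0] = min over k of (A[1][0] + B[0][0] = 2 + -3 = -1, A[1][1] + B[1][0] = -1 + 0 = -1) = -1 (attained at k = 0)
  C[1][1] = min over k of (A[1][0] + B[0][1] = 2 + 9 = 11, A[1][1] + B[1][1] = -1 + 3 = 2) = 2 (attained at k = 1)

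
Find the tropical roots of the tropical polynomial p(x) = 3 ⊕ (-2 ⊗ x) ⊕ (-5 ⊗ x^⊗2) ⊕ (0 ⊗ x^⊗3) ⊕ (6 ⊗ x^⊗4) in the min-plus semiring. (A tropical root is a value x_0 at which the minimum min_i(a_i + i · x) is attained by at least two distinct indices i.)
Roots: {-6, -5, 3, 5}

Each tropical root is a break point of the lower envelope of the lines y = a_i + i · x (there are 5 lines, with slopes 0, 1, ..., 4). Only the lines that attain the minimum somewhere contribute to roots; other lines are dominated. Here the surviving (envelope) indices are i = 4, i = 3, i = 2, i = 1, i = 0.
Intersections between consecutive envelope lines give the roots: for adjacent envelope indices i < j the intersection is x = (a_i − a_j) / (j − i). Reading off the sorted break points: {-6, -5, 3, 5}.
Verification: at each break x_0, at least two indices attain the minimum of min_i(a_i + i · x_0).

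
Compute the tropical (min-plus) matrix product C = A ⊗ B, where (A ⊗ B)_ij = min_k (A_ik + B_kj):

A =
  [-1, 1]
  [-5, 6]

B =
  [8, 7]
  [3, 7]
A ⊗ B =
  [4, 6]
  [3, 2]

Apply the min-plus product entry-by-entry:
  C[0][0] = min over k of (A[0][0] + B[0][0] = -1 + 8 = 7, A[0][1] + B[1][0] = 1 + 3 = 4) = 4 (attained at k = 1)
  C[0][1] = min over k of (A[0][0] + B[0][1] = -1 + 7 = 6, A[0][1] + B[1][1] = 1 + 7 = 8) = 6 (attained at k = 0)
  C[1][0] = min over k of (A[1][0] + B[0][0] = -5 + 8 = 3, A[1][1] + B[1][0] = 6 + 3 = 9) = 3 (attained at k = 0)
  C[1][1] = min over k of (A[1][0] + B[0][1] = -5 + 7 = 2, A[1][1] + B[1][1] = 6 + 7 = 13) = 2 (attained at k = 0)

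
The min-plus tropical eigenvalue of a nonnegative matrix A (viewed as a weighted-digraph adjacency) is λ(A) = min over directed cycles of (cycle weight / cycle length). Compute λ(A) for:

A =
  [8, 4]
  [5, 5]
λ(A) = 9/2

Enumerate directed cycles and compute their means (weight / length). Sample:
  cycle 0 → 0: weight = 8, length = 1, mean = 8/1 ≈ 8.000
  cycle 1 → 1: weight = 5, length = 1, mean = 5/1 ≈ 5.000
  cycle 0 → 1 → 0: weight = 9, length = 2, mean = 9/2 ≈ 4.500
  cycle 1 → 0 → 1: weight = 9, length = 2, mean = 9/2 ≈ 4.500
Minimum mean = 4.500, attained e.g. along the cycle 0 → 1 → 0 with weight 9 and length 2. So λ(A) = 9/2 = 9/2.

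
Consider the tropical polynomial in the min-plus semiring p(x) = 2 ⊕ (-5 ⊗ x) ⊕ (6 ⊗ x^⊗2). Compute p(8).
p(8) = 2

A tropical monomial a ⊗ x^⊗i evaluates to a + i · x. Evaluating each term at x = 8:
  Term 0 contributes 2 + 0 · 8 = 2
  Term 1 contributes -5 + 1 · 8 = 3
  Term 2 contributes 6 + 2 · 8 = 22
p(8) = ⊕ of these = min[2, 3, 22] = 2.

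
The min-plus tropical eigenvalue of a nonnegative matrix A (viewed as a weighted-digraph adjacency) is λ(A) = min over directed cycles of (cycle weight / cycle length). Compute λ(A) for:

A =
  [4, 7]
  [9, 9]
λ(A) = 4

Enumerate directed cycles and compute their means (weight / length). Sample:
  cycle 0 → 0: weight = 4, length = 1, mean = 4/1 ≈ 4.000
  cycle 1 → 1: weight = 9, length = 1, mean = 9/1 ≈ 9.000
  cycle 0 → 1 → 0: weight = 16, length = 2, mean = 16/2 ≈ 8.000
  cycle 1 → 0 → 1: weight = 16, length = 2, mean = 16/2 ≈ 8.000
Minimum mean = 4.000, attained e.g. along the cycle 0 → 0 with weight 4 and length 1. So λ(A) = 4/1 = 4.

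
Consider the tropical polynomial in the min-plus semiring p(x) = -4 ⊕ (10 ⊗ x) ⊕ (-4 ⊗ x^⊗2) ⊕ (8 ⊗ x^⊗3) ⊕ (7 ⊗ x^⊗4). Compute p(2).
p(2) = -4

A tropical monomial a ⊗ x^⊗i evaluates to a + i · x. Evaluating each term at x = 2:
  Term 0 contributes -4 + 0 · 2 = -4
  Term 1 contributes 10 + 1 · 2 = 12
  Term 2 contributes -4 + 2 · 2 = 0
  Term 3 contributes 8 + 3 · 2 = 14
  Term 4 contributes 7 + 4 · 2 = 15
p(2) = ⊕ of these = min[-4, 12, 0, 14, 15] = -4.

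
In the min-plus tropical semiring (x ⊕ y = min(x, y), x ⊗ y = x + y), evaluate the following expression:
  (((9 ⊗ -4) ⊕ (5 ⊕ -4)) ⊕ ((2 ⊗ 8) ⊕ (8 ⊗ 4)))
(((9 ⊗ -4) ⊕ (5 ⊕ -4)) ⊕ ((2 ⊗ 8) ⊕ (8 ⊗ 4))) = -4

Expand innermost to outermost. Recall ⊕ takes the minimum of its arguments and ⊗ takes their sum. Working out the expression (((9 ⊗ -4) ⊕ (5 ⊕ -4)) ⊕ ((2 ⊗ 8) ⊕ (8 ⊗ 4))) gives -4.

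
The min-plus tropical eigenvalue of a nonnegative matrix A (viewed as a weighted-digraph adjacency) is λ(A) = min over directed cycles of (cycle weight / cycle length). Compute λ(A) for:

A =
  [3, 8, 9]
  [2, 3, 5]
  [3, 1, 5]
λ(A) = 3

Enumerate directed cycles and compute their means (weight / length). Sample:
  cycle 0 → 0: weight = 3, length = 1, mean = 3/1 ≈ 3.000
  cycle 1 → 1: weight = 3, length = 1, mean = 3/1 ≈ 3.000
  cycle 2 → 2: weight = 5, length = 1, mean = 5/1 ≈ 5.000
  cycle 0 → 1 → 0: weight = 10, length = 2, mean = 10/2 ≈ 5.000
  cycle 0 → 2 → 0: weight = 12, length = 2, mean = 12/2 ≈ 6.000
  cycle 1 → 0 → 1: weight = 10, length = 2, mean = 10/2 ≈ 5.000
Minimum mean = 3.000, attained e.g. along the cycle 0 → 0 with weight 3 and length 1. So λ(A) = 3/1 = 3.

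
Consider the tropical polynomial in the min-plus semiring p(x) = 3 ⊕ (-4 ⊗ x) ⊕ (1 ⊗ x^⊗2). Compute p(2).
p(2) = -2

A tropical monomial a ⊗ x^⊗i evaluates to a + i · x. Evaluating each term at x = 2:
  Term 0 contributes 3 + 0 · 2 = 3
  Term 1 contributes -4 + 1 · 2 = -2
  Term 2 contributes 1 + 2 · 2 = 5
p(2) = ⊕ of these = min[3, -2, 5] = -2.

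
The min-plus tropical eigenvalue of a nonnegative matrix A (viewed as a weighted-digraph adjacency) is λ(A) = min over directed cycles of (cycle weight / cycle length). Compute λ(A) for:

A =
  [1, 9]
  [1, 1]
λ(A) = 1

Enumerate directed cycles and compute their means (weight / length). Sample:
  cycle 0 → 0: weight = 1, length = 1, mean = 1/1 ≈ 1.000
  cycle 1 → 1: weight = 1, length = 1, mean = 1/1 ≈ 1.000
  cycle 0 → 1 → 0: weight = 10, length = 2, mean = 10/2 ≈ 5.000
  cycle 1 → 0 → 1: weight = 10, length = 2, mean = 10/2 ≈ 5.000
Minimum mean = 1.000, attained e.g. along the cycle 0 → 0 with weight 1 and length 1. So λ(A) = 1/1 = 1.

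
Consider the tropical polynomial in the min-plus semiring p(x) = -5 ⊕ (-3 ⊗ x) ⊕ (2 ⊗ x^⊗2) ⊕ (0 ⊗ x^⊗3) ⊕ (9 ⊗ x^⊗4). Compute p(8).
p(8) = -5

A tropical monomial a ⊗ x^⊗i evaluates to a + i · x. Evaluating each term at x = 8:
  Term 0 contributes -5 + 0 · 8 = -5
  Term 1 contributes -3 + 1 · 8 = 5
  Term 2 contributes 2 + 2 · 8 = 18
  Term 3 contributes 0 + 3 · 8 = 24
  Term 4 contributes 9 + 4 · 8 = 41
p(8) = ⊕ of these = min[-5, 5, 18, 24, 41] = -5.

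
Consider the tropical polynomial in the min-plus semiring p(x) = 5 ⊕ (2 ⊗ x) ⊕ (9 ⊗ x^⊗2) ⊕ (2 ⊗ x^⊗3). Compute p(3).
p(3) = 5

A tropical monomial a ⊗ x^⊗i evaluates to a + i · x. Evaluating each term at x = 3:
  Term 0 contributes 5 + 0 · 3 = 5
  Term 1 contributes 2 + 1 · 3 = 5
  Term 2 contributes 9 + 2 · 3 = 15
  Term 3 contributes 2 + 3 · 3 = 11
p(3) = ⊕ of these = min[5, 5, 15, 11] = 5.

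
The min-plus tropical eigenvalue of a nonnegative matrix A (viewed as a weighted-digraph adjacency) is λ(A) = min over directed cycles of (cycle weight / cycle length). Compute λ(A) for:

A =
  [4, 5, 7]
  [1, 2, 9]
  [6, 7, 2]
λ(A) = 2

Enumerate directed cycles and compute their means (weight / length). Sample:
  cycle 0 → 0: weight = 4, length = 1, mean = 4/1 ≈ 4.000
  cycle 1 → 1: weight = 2, length = 1, mean = 2/1 ≈ 2.000
  cycle 2 → 2: weight = 2, length = 1, mean = 2/1 ≈ 2.000
  cycle 0 → 1 → 0: weight = 6, length = 2, mean = 6/2 ≈ 3.000
  cycle 0 → 2 → 0: weight = 13, length = 2, mean = 13/2 ≈ 6.500
  cycle 1 → 0 → 1: weight = 6, length = 2, mean = 6/2 ≈ 3.000
Minimum mean = 2.000, attained e.g. along the cycle 1 → 1 with weight 2 and length 1. So λ(A) = 2/1 = 2.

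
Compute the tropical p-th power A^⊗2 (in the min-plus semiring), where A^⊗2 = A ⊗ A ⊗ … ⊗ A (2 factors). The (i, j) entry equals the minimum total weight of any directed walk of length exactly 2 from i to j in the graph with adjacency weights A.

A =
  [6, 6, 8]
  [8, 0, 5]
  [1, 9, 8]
A^⊗2 =
  [9, 6, 11]
  [6, 0, 5]
  [7, 7, 9]

Each entry (A^⊗2)_ij equals the minimum over all length-2 walks i = v_0 → v_1 → … → v_2 = j of Σ_t A[v_t][v_{t+1}]. For example, for (i, j) = (0, 2) we minimise over 3 possible intermediate vertex sequences; the minimum is 11, attained along the walk 0 → 1 → 2.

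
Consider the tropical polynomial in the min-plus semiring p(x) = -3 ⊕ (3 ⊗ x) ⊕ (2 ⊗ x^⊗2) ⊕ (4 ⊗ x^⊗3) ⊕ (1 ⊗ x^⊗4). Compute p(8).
p(8) = -3

A tropical monomial a ⊗ x^⊗i evaluates to a + i · x. Evaluating each term at x = 8:
  Term 0 contributes -3 + 0 · 8 = -3
  Term 1 contributes 3 + 1 · 8 = 11
  Term 2 contributes 2 + 2 · 8 = 18
  Term 3 contributes 4 + 3 · 8 = 28
  Term 4 contributes 1 + 4 · 8 = 33
p(8) = ⊕ of these = min[-3, 11, 18, 28, 33] = -3.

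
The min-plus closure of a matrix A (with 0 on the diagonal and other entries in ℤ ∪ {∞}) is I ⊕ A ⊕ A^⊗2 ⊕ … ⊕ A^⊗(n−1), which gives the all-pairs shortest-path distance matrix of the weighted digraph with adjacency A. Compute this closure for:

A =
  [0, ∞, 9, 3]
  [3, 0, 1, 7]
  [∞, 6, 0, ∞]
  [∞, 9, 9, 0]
Closure =
  [0, 12, 9, 3]
  [3, 0, 1, 6]
  [9, 6, 0, 12]
  [12, 9, 9, 0]

This is the Floyd-Warshall all-pairs shortest-path computation. For each intermediate vertex k = 0, 1, …, 3, update dist[i][j] ← min(dist[i][j], dist[i][k] + dist[k][j]). The final matrix gives, for each (i, j), the minimum total weight of any directed path from i to j (possibly empty when i = j).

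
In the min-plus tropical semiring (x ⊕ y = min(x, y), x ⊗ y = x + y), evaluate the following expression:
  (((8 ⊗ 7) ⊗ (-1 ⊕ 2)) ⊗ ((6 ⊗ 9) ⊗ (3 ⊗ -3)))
(((8 ⊗ 7) ⊗ (-1 ⊕ 2)) ⊗ ((6 ⊗ 9) ⊗ (3 ⊗ -3))) = 29

Expand innermost to outermost. Recall ⊕ takes the minimum of its arguments and ⊗ takes their sum. Working out the expression (((8 ⊗ 7) ⊗ (-1 ⊕ 2)) ⊗ ((6 ⊗ 9) ⊗ (3 ⊗ -3))) gives 29.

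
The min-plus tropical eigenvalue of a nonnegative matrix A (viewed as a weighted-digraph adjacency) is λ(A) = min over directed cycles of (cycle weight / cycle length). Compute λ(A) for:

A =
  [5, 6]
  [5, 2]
λ(A) = 2

Enumerate directed cycles and compute their means (weight / length). Sample:
  cycle 0 → 0: weight = 5, length = 1, mean = 5/1 ≈ 5.000
  cycle 1 → 1: weight = 2, length = 1, mean = 2/1 ≈ 2.000
  cycle 0 → 1 → 0: weight = 11, length = 2, mean = 11/2 ≈ 5.500
  cycle 1 → 0 → 1: weight = 11, length = 2, mean = 11/2 ≈ 5.500
Minimum mean = 2.000, attained e.g. along the cycle 1 → 1 with weight 2 and length 1. So λ(A) = 2/1 = 2.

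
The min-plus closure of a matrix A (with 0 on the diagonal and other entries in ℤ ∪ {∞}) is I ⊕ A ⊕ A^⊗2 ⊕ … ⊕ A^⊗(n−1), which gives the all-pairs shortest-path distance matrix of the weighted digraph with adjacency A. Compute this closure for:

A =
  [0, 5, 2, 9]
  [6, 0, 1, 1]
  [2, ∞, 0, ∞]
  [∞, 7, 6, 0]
Closure =
  [0, 5, 2, 6]
  [3, 0, 1, 1]
  [2, 7, 0, 8]
  [8, 7, 6, 0]

This is the Floyd-Warshall all-pairs shortest-path computation. For each intermediate vertex k = 0, 1, …, 3, update dist[i][j] ← min(dist[i][j], dist[i][k] + dist[k][j]). The final matrix gives, for each (i, j), the minimum total weight of any directed path from i to j (possibly empty when i = j).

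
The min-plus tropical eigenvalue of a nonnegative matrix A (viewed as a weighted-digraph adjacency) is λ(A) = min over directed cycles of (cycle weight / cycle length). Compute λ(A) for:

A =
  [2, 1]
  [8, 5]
λ(A) = 2

Enumerate directed cycles and compute their means (weight / length). Sample:
  cycle 0 → 0: weight = 2, length = 1, mean = 2/1 ≈ 2.000
  cycle 1 → 1: weight = 5, length = 1, mean = 5/1 ≈ 5.000
  cycle 0 → 1 → 0: weight = 9, length = 2, mean = 9/2 ≈ 4.500
  cycle 1 → 0 → 1: weight = 9, length = 2, mean = 9/2 ≈ 4.500
Minimum mean = 2.000, attained e.g. along the cycle 0 → 0 with weight 2 and length 1. So λ(A) = 2/1 = 2.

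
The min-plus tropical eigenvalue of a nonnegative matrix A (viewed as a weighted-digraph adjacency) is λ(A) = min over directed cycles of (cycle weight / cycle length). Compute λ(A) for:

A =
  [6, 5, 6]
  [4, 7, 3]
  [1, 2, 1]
λ(A) = 1

Enumerate directed cycles and compute their means (weight / length). Sample:
  cycle 0 → 0: weight = 6, length = 1, mean = 6/1 ≈ 6.000
  cycle 1 → 1: weight = 7, length = 1, mean = 7/1 ≈ 7.000
  cycle 2 → 2: weight = 1, length = 1, mean = 1/1 ≈ 1.000
  cycle 0 → 1 → 0: weight = 9, length = 2, mean = 9/2 ≈ 4.500
  cycle 0 → 2 → 0: weight = 7, length = 2, mean = 7/2 ≈ 3.500
  cycle 1 → 0 → 1: weight = 9, length = 2, mean = 9/2 ≈ 4.500
Minimum mean = 1.000, attained e.g. along the cycle 2 → 2 with weight 1 and length 1. So λ(A) = 1/1 = 1.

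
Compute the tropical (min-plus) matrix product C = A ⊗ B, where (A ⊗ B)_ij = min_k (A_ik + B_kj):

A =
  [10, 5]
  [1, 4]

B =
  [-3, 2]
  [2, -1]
A ⊗ B =
  [7, 4]
  [-2, 3]

Apply the min-plus product entry-by-entry:
  C[0][0] = min over k of (A[0][0] + B[0][0] = 10 + -3 = 7, A[0][1] + B[1][0] = 5 + 2 = 7) = 7 (attained at k = 0)
  C[0][1] = min over k of (A[0][0] + B[0][1] = 10 + 2 = 12, A[0][1] + B[1][1] = 5 + -1 = 4) = 4 (attained at k = 1)
  C[1][0] = min over k of (A[1][0] + B[0][0] = 1 + -3 = -2, A[1][1] + B[1][0] = 4 + 2 = 6) = -2 (attained at k = 0)
  C[1][1] = min over k of (A[1][0] + B[0][1] = 1 + 2 = 3, A[1][1] + B[1][1] = 4 + -1 = 3) = 3 (attained at k = 0)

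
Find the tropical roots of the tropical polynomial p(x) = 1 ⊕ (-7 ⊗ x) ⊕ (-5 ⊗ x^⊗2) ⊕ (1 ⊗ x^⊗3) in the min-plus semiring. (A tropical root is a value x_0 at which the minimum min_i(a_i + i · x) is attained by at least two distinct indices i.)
Roots: {-6, -2, 8}

Each tropical root is a break point of the lower envelope of the lines y = a_i + i · x (there are 4 lines, with slopes 0, 1, ..., 3). Only the lines that attain the minimum somewhere contribute to roots; other lines are dominated. Here the surviving (envelope) indices are i = 3, i = 2, i = 1, i = 0.
Intersections between consecutive envelope lines give the roots: for adjacent envelope indices i < j the intersection is x = (a_i − a_j) / (j − i). Reading off the sorted break points: {-6, -2, 8}.
Verification: at each break x_0, at least two indices attain the minimum of min_i(a_i + i · x_0).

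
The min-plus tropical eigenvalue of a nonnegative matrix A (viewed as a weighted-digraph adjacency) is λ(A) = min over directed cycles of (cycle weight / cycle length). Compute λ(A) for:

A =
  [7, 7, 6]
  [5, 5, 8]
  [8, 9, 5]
λ(A) = 5

Enumerate directed cycles and compute their means (weight / length). Sample:
  cycle 0 → 0: weight = 7, length = 1, mean = 7/1 ≈ 7.000
  cycle 1 → 1: weight = 5, length = 1, mean = 5/1 ≈ 5.000
  cycle 2 → 2: weight = 5, length = 1, mean = 5/1 ≈ 5.000
  cycle 0 → 1 → 0: weight = 12, length = 2, mean = 12/2 ≈ 6.000
  cycle 0 → 2 → 0: weight = 14, length = 2, mean = 14/2 ≈ 7.000
  cycle 1 → 0 → 1: weight = 12, length = 2, mean = 12/2 ≈ 6.000
Minimum mean = 5.000, attained e.g. along the cycle 1 → 1 with weight 5 and length 1. So λ(A) = 5/1 = 5.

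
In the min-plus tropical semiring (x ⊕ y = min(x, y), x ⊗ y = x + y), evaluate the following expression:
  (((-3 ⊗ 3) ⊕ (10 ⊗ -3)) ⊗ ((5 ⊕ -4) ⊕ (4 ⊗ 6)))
(((-3 ⊗ 3) ⊕ (10 ⊗ -3)) ⊗ ((5 ⊕ -4) ⊕ (4 ⊗ 6))) = -4

Expand innermost to outermost. Recall ⊕ takes the minimum of its arguments and ⊗ takes their sum. Working out the expression (((-3 ⊗ 3) ⊕ (10 ⊗ -3)) ⊗ ((5 ⊕ -4) ⊕ (4 ⊗ 6))) gives -4.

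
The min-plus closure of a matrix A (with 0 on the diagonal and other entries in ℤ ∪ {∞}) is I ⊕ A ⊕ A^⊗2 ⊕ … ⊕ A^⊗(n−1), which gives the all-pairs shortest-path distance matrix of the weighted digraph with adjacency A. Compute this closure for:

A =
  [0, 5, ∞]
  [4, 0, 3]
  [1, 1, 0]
Closure =
  [0, 5, 8]
  [4, 0, 3]
  [1, 1, 0]

This is the Floyd-Warshall all-pairs shortest-path computation. For each intermediate vertex k = 0, 1, …, 2, update dist[i][j] ← min(dist[i][j], dist[i][k] + dist[k][j]). The final matrix gives, for each (i, j), the minimum total weight of any directed path from i to j (possibly empty when i = j).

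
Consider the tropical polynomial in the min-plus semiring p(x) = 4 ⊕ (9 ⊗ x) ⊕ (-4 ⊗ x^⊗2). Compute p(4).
p(4) = 4

A tropical monomial a ⊗ x^⊗i evaluates to a + i · x. Evaluating each term at x = 4:
  Term 0 contributes 4 + 0 · 4 = 4
  Term 1 contributes 9 + 1 · 4 = 13
  Term 2 contributes -4 + 2 · 4 = 4
p(4) = ⊕ of these = min[4, 13, 4] = 4.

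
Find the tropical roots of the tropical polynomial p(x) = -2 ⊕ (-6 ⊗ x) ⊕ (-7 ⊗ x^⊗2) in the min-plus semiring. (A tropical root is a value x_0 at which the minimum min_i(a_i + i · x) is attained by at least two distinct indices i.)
Roots: {1, 4}

Each tropical root is a break point of the lower envelope of the lines y = a_i + i · x (there are 3 lines, with slopes 0, 1, ..., 2). Only the lines that attain the minimum somewhere contribute to roots; other lines are dominated. Here the surviving (envelope) indices are i = 2, i = 1, i = 0.
Intersections between consecutive envelope lines give the roots: for adjacent envelope indices i < j the intersection is x = (a_i − a_j) / (j − i). Reading off the sorted break points: {1, 4}.
Verification: at each break x_0, at least two indices attain the minimum of min_i(a_i + i · x_0).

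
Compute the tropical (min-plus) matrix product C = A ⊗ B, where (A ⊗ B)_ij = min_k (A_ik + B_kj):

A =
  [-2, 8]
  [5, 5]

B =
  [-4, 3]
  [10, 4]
A ⊗ B =
  [-6, 1]
  [1, 8]

Apply the min-plus product entry-by-entry:
  C[0][0] = min over k of (A[0][0] + B[0][0] = -2 + -4 = -6, A[0][1] + B[1][0] = 8 + 10 = 18) = -6 (attained at k = 0)
  C[0][1] = min over k of (A[0][0] + B[0][1] = -2 + 3 = 1, A[0][1] + B[1][1] = 8 + 4 = 12) = 1 (attained at k = 0)
  C[1][0] = min over k of (A[1][0] + B[0][0] = 5 + -4 = 1, A[1][1] + B[1][0] = 5 + 10 = 15) = 1 (attained at k = 0)
  C[1][1] = min over k of (A[1][0] + B[0][1] = 5 + 3 = 8, A[1][1] + B[1][1] = 5 + 4 = 9) = 8 (attained at k = 0)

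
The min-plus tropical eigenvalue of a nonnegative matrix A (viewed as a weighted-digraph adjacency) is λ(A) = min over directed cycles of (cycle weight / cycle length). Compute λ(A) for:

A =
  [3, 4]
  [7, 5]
λ(A) = 3

Enumerate directed cycles and compute their means (weight / length). Sample:
  cycle 0 → 0: weight = 3, length = 1, mean = 3/1 ≈ 3.000
  cycle 1 → 1: weight = 5, length = 1, mean = 5/1 ≈ 5.000
  cycle 0 → 1 → 0: weight = 11, length = 2, mean = 11/2 ≈ 5.500
  cycle 1 → 0 → 1: weight = 11, length = 2, mean = 11/2 ≈ 5.500
Minimum mean = 3.000, attained e.g. along the cycle 0 → 0 with weight 3 and length 1. So λ(A) = 3/1 = 3.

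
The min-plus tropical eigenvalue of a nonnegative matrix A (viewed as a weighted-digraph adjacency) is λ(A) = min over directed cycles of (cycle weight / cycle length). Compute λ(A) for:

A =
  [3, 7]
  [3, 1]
λ(A) = 1

Enumerate directed cycles and compute their means (weight / length). Sample:
  cycle 0 → 0: weight = 3, length = 1, mean = 3/1 ≈ 3.000
  cycle 1 → 1: weight = 1, length = 1, mean = 1/1 ≈ 1.000
  cycle 0 → 1 → 0: weight = 10, length = 2, mean = 10/2 ≈ 5.000
  cycle 1 → 0 → 1: weight = 10, length = 2, mean = 10/2 ≈ 5.000
Minimum mean = 1.000, attained e.g. along the cycle 1 → 1 with weight 1 and length 1. So λ(A) = 1/1 = 1.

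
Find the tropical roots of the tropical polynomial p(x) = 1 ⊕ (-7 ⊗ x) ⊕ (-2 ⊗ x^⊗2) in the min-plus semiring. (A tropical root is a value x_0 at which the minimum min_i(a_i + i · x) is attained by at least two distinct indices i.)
Roots: {-5, 8}

Each tropical root is a break point of the lower envelope of the lines y = a_i + i · x (there are 3 lines, with slopes 0, 1, ..., 2). Only the lines that attain the minimum somewhere contribute to roots; other lines are dominated. Here the surviving (envelope) indices are i = 2, i = 1, i = 0.
Intersections between consecutive envelope lines give the roots: for adjacent envelope indices i < j the intersection is x = (a_i − a_j) / (j − i). Reading off the sorted break points: {-5, 8}.
Verification: at each break x_0, at least two indices attain the minimum of min_i(a_i + i · x_0).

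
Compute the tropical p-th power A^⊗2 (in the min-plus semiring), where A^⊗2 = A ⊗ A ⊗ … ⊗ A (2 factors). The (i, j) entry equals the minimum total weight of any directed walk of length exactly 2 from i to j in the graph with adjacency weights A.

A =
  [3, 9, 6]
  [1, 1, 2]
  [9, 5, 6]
A^⊗2 =
  [6, 10, 9]
  [2, 2, 3]
  [6, 6, 7]

Each entry (A^⊗2)_ij equals the minimum over all length-2 walks i = v_0 → v_1 → … → v_2 = j of Σ_t A[v_t][v_{t+1}]. For example, for (i, j) = (0, 2) we minimise over 3 possible intermediate vertex sequences; the minimum is 9, attained along the walk 0 → 0 → 2.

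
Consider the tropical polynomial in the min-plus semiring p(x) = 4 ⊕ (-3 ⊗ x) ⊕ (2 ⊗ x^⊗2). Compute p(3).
p(3) = 0

A tropical monomial a ⊗ x^⊗i evaluates to a + i · x. Evaluating each term at x = 3:
  Term 0 contributes 4 + 0 · 3 = 4
  Term 1 contributes -3 + 1 · 3 = 0
  Term 2 contributes 2 + 2 · 3 = 8
p(3) = ⊕ of these = min[4, 0, 8] = 0.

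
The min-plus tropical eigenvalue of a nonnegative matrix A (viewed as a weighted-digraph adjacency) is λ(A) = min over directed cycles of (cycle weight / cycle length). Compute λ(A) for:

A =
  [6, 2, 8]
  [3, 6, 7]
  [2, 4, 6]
λ(A) = 5/2

Enumerate directed cycles and compute their means (weight / length). Sample:
  cycle 0 → 0: weight = 6, length = 1, mean = 6/1 ≈ 6.000
  cycle 1 → 1: weight = 6, length = 1, mean = 6/1 ≈ 6.000
  cycle 2 → 2: weight = 6, length = 1, mean = 6/1 ≈ 6.000
  cycle 0 → 1 → 0: weight = 5, length = 2, mean = 5/2 ≈ 2.500
  cycle 0 → 2 → 0: weight = 10, length = 2, mean = 10/2 ≈ 5.000
  cycle 1 → 0 → 1: weight = 5, length = 2, mean = 5/2 ≈ 2.500
Minimum mean = 2.500, attained e.g. along the cycle 0 → 1 → 0 with weight 5 and length 2. So λ(A) = 5/2 = 5/2.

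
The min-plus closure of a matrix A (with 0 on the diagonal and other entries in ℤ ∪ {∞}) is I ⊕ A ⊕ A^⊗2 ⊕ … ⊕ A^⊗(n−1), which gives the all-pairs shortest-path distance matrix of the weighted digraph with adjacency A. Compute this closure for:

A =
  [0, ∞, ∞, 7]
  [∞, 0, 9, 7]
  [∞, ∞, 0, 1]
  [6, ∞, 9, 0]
Closure =
  [0, ∞, 16, 7]
  [13, 0, 9, 7]
  [7, ∞, 0, 1]
  [6, ∞, 9, 0]

This is the Floyd-Warshall all-pairs shortest-path computation. For each intermediate vertex k = 0, 1, …, 3, update dist[i][j] ← min(dist[i][j], dist[i][k] + dist[k][j]). The final matrix gives, for each (i, j), the minimum total weight of any directed path from i to j (possibly empty when i = j).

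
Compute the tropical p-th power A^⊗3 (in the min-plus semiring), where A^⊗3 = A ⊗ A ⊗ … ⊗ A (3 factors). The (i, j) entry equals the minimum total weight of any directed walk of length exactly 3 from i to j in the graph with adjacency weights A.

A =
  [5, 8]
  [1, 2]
A^⊗3 =
  [11, 12]
  [5, 6]

Each entry (A^⊗3)_ij equals the minimum over all length-3 walks i = v_0 → v_1 → … → v_3 = j of Σ_t A[v_t][v_{t+1}]. For example, for (i, j) = (0, 1) we minimise over 4 possible intermediate vertex sequences; the minimum is 12, attained along the walk 0 → 1 → 1 → 1.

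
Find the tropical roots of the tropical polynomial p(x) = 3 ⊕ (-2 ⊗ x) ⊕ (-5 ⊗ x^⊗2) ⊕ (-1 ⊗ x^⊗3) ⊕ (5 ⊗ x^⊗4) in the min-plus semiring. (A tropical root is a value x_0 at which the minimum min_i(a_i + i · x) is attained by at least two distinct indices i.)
Roots: {-6, -4, 3, 5}

Each tropical root is a break point of the lower envelope of the lines y = a_i + i · x (there are 5 lines, with slopes 0, 1, ..., 4). Only the lines that attain the minimum somewhere contribute to roots; other lines are dominated. Here the surviving (envelope) indices are i = 4, i = 3, i = 2, i = 1, i = 0.
Intersections between consecutive envelope lines give the roots: for adjacent envelope indices i < j the intersection is x = (a_i − a_j) / (j − i). Reading off the sorted break points: {-6, -4, 3, 5}.
Verification: at each break x_0, at least two indices attain the minimum of min_i(a_i + i · x_0).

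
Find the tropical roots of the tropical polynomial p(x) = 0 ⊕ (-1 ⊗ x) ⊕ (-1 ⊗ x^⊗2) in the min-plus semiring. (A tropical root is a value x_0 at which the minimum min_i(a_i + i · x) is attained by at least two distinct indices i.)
Roots: {0, 1}

Each tropical root is a break point of the lower envelope of the lines y = a_i + i · x (there are 3 lines, with slopes 0, 1, ..., 2). Only the lines that attain the minimum somewhere contribute to roots; other lines are dominated. Here the surviving (envelope) indices are i = 2, i = 1, i = 0.
Intersections between consecutive envelope lines give the roots: for adjacent envelope indices i < j the intersection is x = (a_i − a_j) / (j − i). Reading off the sorted break points: {0, 1}.
Verification: at each break x_0, at least two indices attain the minimum of min_i(a_i + i · x_0).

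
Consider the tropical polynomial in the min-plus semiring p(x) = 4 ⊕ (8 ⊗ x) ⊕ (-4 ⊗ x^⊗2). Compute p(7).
p(7) = 4

A tropical monomial a ⊗ x^⊗i evaluates to a + i · x. Evaluating each term at x = 7:
  Term 0 contributes 4 + 0 · 7 = 4
  Term 1 contributes 8 + 1 · 7 = 15
  Term 2 contributes -4 + 2 · 7 = 10
p(7) = ⊕ of these = min[4, 15, 10] = 4.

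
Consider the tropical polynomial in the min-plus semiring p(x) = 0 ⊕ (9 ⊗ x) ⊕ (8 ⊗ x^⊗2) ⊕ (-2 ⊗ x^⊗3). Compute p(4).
p(4) = 0

A tropical monomial a ⊗ x^⊗i evaluates to a + i · x. Evaluating each term at x = 4:
  Term 0 contributes 0 + 0 · 4 = 0
  Term 1 contributes 9 + 1 · 4 = 13
  Term 2 contributes 8 + 2 · 4 = 16
  Term 3 contributes -2 + 3 · 4 = 10
p(4) = ⊕ of these = min[0, 13, 16, 10] = 0.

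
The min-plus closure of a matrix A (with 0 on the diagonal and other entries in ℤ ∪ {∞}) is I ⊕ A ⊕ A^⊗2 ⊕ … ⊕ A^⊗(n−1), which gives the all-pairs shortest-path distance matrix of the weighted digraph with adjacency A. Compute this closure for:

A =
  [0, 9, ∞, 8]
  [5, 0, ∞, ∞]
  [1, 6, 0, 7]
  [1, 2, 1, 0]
Closure =
  [0, 9, 9, 8]
  [5, 0, 14, 13]
  [1, 6, 0, 7]
  [1, 2, 1, 0]

This is the Floyd-Warshall all-pairs shortest-path computation. For each intermediate vertex k = 0, 1, …, 3, update dist[i][j] ← min(dist[i][j], dist[i][k] + dist[k][j]). The final matrix gives, for each (i, j), the minimum total weight of any directed path from i to j (possibly empty when i = j).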